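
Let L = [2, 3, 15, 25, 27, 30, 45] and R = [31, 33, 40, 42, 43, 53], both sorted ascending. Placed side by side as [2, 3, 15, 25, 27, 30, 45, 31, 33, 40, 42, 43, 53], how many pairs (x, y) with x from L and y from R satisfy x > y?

5 cross-inversions

For each element r of the right run, count left-run elements greater than r:
r = 31: 45 → 1
r = 33: 45 → 1
r = 40: 45 → 1
r = 42: 45 → 1
r = 43: 45 → 1
r = 53: none → 0
Cross-inversions: 1 + 1 + 1 + 1 + 1 + 0 = 5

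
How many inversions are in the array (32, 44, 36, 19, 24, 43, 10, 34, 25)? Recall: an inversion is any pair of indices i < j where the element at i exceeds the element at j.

Sweep left to right; for each value list the smaller values that follow it:
32: 4
44: 7
36: 5
19: 1
24: 1
43: 3
10: 0
34: 1
25: 0
Sum: 4 + 7 + 5 + 1 + 1 + 3 + 0 + 1 + 0 = 22

There are 22 inversions.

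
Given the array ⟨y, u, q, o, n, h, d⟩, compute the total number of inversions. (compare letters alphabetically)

21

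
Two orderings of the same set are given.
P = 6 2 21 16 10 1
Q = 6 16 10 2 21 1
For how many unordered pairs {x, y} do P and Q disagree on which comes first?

4

Assign each item its position (1..6) in the first ordering, then rewrite the second ordering as that position sequence:
positions: 6→1, 2→2, 21→3, 16→4, 10→5, 1→6
second ordering as positions: [1, 4, 5, 2, 3, 6]
Discordant pairs = inversions in this position sequence.
1: 0
4: 2, 3 → 2
5: 2, 3 → 2
2: 0
3: 0
6: 0
Total: 0 + 2 + 2 + 0 + 0 + 0 = 4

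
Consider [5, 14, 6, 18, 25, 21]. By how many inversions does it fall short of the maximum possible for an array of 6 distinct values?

Maximum inversions for 6 distinct elements is C(6, 2) = 6·5/2 = 15.
Current inversions — for each element, count later smaller elements:
5: 0
14: 1
6: 0
18: 0
25: 1
21: 0
Current total: 0 + 1 + 0 + 0 + 1 + 0 = 2
Shortfall: 15 − 2 = 13

13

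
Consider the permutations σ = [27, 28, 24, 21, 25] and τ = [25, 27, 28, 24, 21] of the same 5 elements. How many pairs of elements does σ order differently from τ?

4

Assign each item its position (1..5) in the first ordering, then rewrite the second ordering as that position sequence:
positions: 27→1, 28→2, 24→3, 21→4, 25→5
second ordering as positions: [5, 1, 2, 3, 4]
Discordant pairs = inversions in this position sequence.
5: 1, 2, 3, 4 → 4
1: 0
2: 0
3: 0
4: 0
Total: 4 + 0 + 0 + 0 + 0 = 4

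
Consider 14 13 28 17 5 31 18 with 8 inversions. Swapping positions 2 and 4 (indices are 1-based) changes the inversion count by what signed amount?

Positions 2 and 4 hold 13 and 17; after swapping, the array is [14, 17, 28, 13, 5, 31, 18].
Element-by-element contributions:
14 → 13, 5 → 2
17 → 13, 5 → 2
28 → 13, 5, 18 → 3
13 → 5 → 1
5 → none → 0
31 → 18 → 1
18 → none → 0
Sum: 2 + 2 + 3 + 1 + 0 + 1 + 0 = 9
Change: 9 − 8 = +1

+1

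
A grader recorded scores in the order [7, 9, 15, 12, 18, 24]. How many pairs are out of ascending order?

Element-by-element contributions:
7: 0
9: 0
15: 1
12: 0
18: 0
24: 0
Sum: 0 + 0 + 1 + 0 + 0 + 0 = 1

1 inversion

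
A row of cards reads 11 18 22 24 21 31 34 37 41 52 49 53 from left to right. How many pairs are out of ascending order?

Sweep left to right; for each value list the smaller values that follow it:
11 → none → 0
18 → none → 0
22 → 21 → 1
24 → 21 → 1
21 → none → 0
31 → none → 0
34 → none → 0
37 → none → 0
41 → none → 0
52 → 49 → 1
49 → none → 0
53 → none → 0
Sum: 0 + 0 + 1 + 1 + 0 + 0 + 0 + 0 + 0 + 1 + 0 + 0 = 3

3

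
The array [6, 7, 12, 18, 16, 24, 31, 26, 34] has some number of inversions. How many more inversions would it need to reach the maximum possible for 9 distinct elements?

34 inversions short

Maximum inversions for 9 distinct elements is C(9, 2) = 9·8/2 = 36.
Current inversions — for each element, count later smaller elements:
6: 0
7: 0
12: 0
18: 1
16: 0
24: 0
31: 1
26: 0
34: 0
Current total: 0 + 0 + 0 + 1 + 0 + 0 + 1 + 0 + 0 = 2
Shortfall: 36 − 2 = 34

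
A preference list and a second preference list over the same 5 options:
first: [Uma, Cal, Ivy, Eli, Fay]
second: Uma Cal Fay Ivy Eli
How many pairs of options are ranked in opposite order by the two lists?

2 pairs

Assign each item its position (1..5) in the first ordering, then rewrite the second ordering as that position sequence:
positions: Uma→1, Cal→2, Ivy→3, Eli→4, Fay→5
second ordering as positions: [1, 2, 5, 3, 4]
Discordant pairs = inversions in this position sequence.
1: 0
2: 0
5: 3, 4 → 2
3: 0
4: 0
Total: 0 + 0 + 2 + 0 + 0 = 2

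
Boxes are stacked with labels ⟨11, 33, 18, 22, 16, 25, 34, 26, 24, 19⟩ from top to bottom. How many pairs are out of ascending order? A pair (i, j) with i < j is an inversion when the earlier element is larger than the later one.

18 out-of-order pairs

Count, for each position, how many later elements it exceeds:
11 → none → 0
33 → 18, 22, 16, 25, 26, 24, 19 → 7
18 → 16 → 1
22 → 16, 19 → 2
16 → none → 0
25 → 24, 19 → 2
34 → 26, 24, 19 → 3
26 → 24, 19 → 2
24 → 19 → 1
19 → none → 0
Sum: 0 + 7 + 1 + 2 + 0 + 2 + 3 + 2 + 1 + 0 = 18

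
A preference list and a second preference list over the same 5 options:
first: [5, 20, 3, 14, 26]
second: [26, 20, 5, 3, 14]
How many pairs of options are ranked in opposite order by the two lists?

Assign each item its position (1..5) in the first ordering, then rewrite the second ordering as that position sequence:
positions: 5→1, 20→2, 3→3, 14→4, 26→5
second ordering as positions: [5, 2, 1, 3, 4]
Discordant pairs = inversions in this position sequence.
5: 2, 1, 3, 4 → 4
2: 1 → 1
1: 0
3: 0
4: 0
Total: 4 + 1 + 0 + 0 + 0 = 5

5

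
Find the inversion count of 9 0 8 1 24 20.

5 out-of-order pairs

Inversion pairs (indices are 1-based):
(1,2): 9 > 0
(1,3): 9 > 8
(1,4): 9 > 1
(3,4): 8 > 1
(5,6): 24 > 20
That's 5 pairs.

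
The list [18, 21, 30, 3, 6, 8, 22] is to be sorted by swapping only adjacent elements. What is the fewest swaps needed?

10 swaps

Each adjacent swap fixes exactly one inversion, so the minimum swap count equals the number of inversions.
Count inversions — for each element, later elements that are smaller:
18: 3, 6, 8 → 3
21: 3, 6, 8 → 3
30: 3, 6, 8, 22 → 4
3: none → 0
6: none → 0
8: none → 0
22: none → 0
Total inversions: 3 + 3 + 4 + 0 + 0 + 0 + 0 = 10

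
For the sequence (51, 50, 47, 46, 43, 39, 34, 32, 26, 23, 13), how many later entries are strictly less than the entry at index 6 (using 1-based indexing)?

5

The element at index 6 is 39.
Elements after it: 34, 32, 26, 23, 13
Those smaller than 39: 34, 32, 26, 23, 13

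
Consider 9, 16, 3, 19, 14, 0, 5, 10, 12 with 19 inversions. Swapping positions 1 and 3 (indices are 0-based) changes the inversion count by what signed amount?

Positions 1 and 3 hold 16 and 19; after swapping, the array is [9, 19, 3, 16, 14, 0, 5, 10, 12].
Count, for each position, how many later elements it exceeds:
9 → 3, 0, 5 → 3
19 → 3, 16, 14, 0, 5, 10, 12 → 7
3 → 0 → 1
16 → 14, 0, 5, 10, 12 → 5
14 → 0, 5, 10, 12 → 4
0 → none → 0
5 → none → 0
10 → none → 0
12 → none → 0
Sum: 3 + 7 + 1 + 5 + 4 + 0 + 0 + 0 + 0 = 20
Change: 20 − 19 = +1

+1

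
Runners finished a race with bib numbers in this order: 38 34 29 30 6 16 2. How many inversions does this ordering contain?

19

Count, for each position, how many later elements it exceeds:
38 → 34, 29, 30, 6, 16, 2 → 6
34 → 29, 30, 6, 16, 2 → 5
29 → 6, 16, 2 → 3
30 → 6, 16, 2 → 3
6 → 2 → 1
16 → 2 → 1
2 → none → 0
Sum: 6 + 5 + 3 + 3 + 1 + 1 + 0 = 19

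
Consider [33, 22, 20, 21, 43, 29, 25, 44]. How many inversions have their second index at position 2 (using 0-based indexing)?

2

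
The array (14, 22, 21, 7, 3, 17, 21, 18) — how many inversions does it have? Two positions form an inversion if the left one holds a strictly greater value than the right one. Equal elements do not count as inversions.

14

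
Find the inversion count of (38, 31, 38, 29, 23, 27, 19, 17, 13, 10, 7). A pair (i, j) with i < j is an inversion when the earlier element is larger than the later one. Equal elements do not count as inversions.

Inversions: 52

For each element, count later entries that are smaller:
38: 9
31: 8
38: 8
29: 7
23: 5
27: 5
19: 4
17: 3
13: 2
10: 1
7: 0
Sum: 9 + 8 + 8 + 7 + 5 + 5 + 4 + 3 + 2 + 1 + 0 = 52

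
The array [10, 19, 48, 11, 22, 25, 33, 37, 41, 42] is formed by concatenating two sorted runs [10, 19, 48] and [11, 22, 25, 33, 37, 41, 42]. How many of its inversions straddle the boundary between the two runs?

8 split inversions

For each element r of the right run, count left-run elements greater than r:
r = 11: 19, 48 → 2
r = 22: 48 → 1
r = 25: 48 → 1
r = 33: 48 → 1
r = 37: 48 → 1
r = 41: 48 → 1
r = 42: 48 → 1
Cross-inversions: 2 + 1 + 1 + 1 + 1 + 1 + 1 = 8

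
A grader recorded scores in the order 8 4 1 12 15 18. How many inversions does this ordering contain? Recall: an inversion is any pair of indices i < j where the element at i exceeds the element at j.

3

Sweep left to right; for each value list the smaller values that follow it:
8: 2
4: 1
1: 0
12: 0
15: 0
18: 0
Sum: 2 + 1 + 0 + 0 + 0 + 0 = 3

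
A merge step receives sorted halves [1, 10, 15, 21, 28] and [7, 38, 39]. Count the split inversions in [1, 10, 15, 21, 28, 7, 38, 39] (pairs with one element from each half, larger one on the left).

Count, for every r in R, how many entries of L exceed r:
r = 7: 10, 15, 21, 28 → 4
r = 38: none → 0
r = 39: none → 0
Cross-inversions: 4 + 0 + 0 = 4

There are 4 split inversions.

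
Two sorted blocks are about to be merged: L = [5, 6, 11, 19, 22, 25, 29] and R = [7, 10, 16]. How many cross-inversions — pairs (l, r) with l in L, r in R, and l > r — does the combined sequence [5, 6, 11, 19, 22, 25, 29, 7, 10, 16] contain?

14

Take each right-half value and tally the left-half values above it:
r = 7: 11, 19, 22, 25, 29 → 5
r = 10: 11, 19, 22, 25, 29 → 5
r = 16: 19, 22, 25, 29 → 4
Cross-inversions: 5 + 5 + 4 = 14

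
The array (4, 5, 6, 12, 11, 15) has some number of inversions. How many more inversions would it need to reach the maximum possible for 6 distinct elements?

Maximum inversions for 6 distinct elements is C(6, 2) = 6·5/2 = 15.
Current inversions — for each element, count later smaller elements:
4: 0
5: 0
6: 0
12: 1
11: 0
15: 0
Current total: 0 + 0 + 0 + 1 + 0 + 0 = 1
Shortfall: 15 − 1 = 14

14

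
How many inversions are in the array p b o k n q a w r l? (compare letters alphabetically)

19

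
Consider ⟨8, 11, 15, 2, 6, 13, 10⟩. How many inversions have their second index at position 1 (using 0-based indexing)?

The element at index 1 is 11.
Elements before it: 8
None of them are larger than 11.

0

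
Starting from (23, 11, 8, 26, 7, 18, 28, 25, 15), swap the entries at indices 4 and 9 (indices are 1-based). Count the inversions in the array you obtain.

Positions 4 and 9 hold 26 and 15; after swapping, the array is [23, 11, 8, 15, 7, 18, 28, 25, 26].
Count, for each position, how many later elements it exceeds:
23: 5
11: 2
8: 1
15: 1
7: 0
18: 0
28: 2
25: 0
26: 0
Sum: 5 + 2 + 1 + 1 + 0 + 0 + 2 + 0 + 0 = 11

There are 11 inversions.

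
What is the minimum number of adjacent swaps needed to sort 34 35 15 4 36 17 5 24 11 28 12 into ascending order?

32 adjacent swaps

The minimum number of adjacent swaps to sort an array equals its inversion count, since every such swap removes exactly one inversion.
Count inversions — for each element, later elements that are smaller:
34: 15, 4, 17, 5, 24, 11, 28, 12 → 8
35: 15, 4, 17, 5, 24, 11, 28, 12 → 8
15: 4, 5, 11, 12 → 4
4: none → 0
36: 17, 5, 24, 11, 28, 12 → 6
17: 5, 11, 12 → 3
5: none → 0
24: 11, 12 → 2
11: none → 0
28: 12 → 1
12: none → 0
Total inversions: 8 + 8 + 4 + 0 + 6 + 3 + 0 + 2 + 0 + 1 + 0 = 32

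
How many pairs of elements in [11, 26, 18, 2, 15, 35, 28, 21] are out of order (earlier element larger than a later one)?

10

Count, for each position, how many later elements it exceeds:
11: 1
26: 4
18: 2
2: 0
15: 0
35: 2
28: 1
21: 0
Sum: 1 + 4 + 2 + 0 + 0 + 2 + 1 + 0 = 10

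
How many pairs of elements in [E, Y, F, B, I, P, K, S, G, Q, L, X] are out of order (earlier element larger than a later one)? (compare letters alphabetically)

21

Sweep left to right; for each value list the smaller values that follow it:
E → B → 1
Y → F, B, I, P, K, S, G, Q, L, X → 10
F → B → 1
B → none → 0
I → G → 1
P → K, G, L → 3
K → G → 1
S → G, Q, L → 3
G → none → 0
Q → L → 1
L → none → 0
X → none → 0
Sum: 1 + 10 + 1 + 0 + 1 + 3 + 1 + 3 + 0 + 1 + 0 + 0 = 21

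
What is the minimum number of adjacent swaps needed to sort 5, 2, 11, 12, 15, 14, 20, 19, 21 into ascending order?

The minimum number of adjacent swaps to sort an array equals its inversion count, since every such swap removes exactly one inversion.
Count inversions — for each element, later elements that are smaller:
5: 2 → 1
2: none → 0
11: none → 0
12: none → 0
15: 14 → 1
14: none → 0
20: 19 → 1
19: none → 0
21: none → 0
Total inversions: 1 + 0 + 0 + 0 + 1 + 0 + 1 + 0 + 0 = 3

3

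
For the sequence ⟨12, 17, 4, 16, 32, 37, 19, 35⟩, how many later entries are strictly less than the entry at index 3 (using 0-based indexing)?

0

The element at index 3 is 16.
Elements after it: 32, 37, 19, 35
None of them are smaller than 16.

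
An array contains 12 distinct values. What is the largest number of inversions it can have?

66

A reversed (strictly descending) arrangement makes every pair an inversion, giving C(12, 2) inversions.
C(12, 2) = 12·11/2 = 66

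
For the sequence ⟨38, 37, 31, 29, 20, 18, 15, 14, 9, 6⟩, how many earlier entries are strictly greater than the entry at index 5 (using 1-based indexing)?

4

The element at index 5 is 20.
Elements before it: 38, 37, 31, 29
Those larger than 20: 38, 37, 31, 29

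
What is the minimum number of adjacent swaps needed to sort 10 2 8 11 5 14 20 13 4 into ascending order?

Each adjacent swap fixes exactly one inversion, so the minimum swap count equals the number of inversions.
Count inversions — for each element, later elements that are smaller:
10: 2, 8, 5, 4 → 4
2: none → 0
8: 5, 4 → 2
11: 5, 4 → 2
5: 4 → 1
14: 13, 4 → 2
20: 13, 4 → 2
13: 4 → 1
4: none → 0
Total inversions: 4 + 0 + 2 + 2 + 1 + 2 + 2 + 1 + 0 = 14

14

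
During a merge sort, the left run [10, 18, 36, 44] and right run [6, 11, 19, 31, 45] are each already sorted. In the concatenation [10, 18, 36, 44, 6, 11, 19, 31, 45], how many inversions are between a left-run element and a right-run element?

Count, for every r in R, how many entries of L exceed r:
r = 6: 10, 18, 36, 44 → 4
r = 11: 18, 36, 44 → 3
r = 19: 36, 44 → 2
r = 31: 36, 44 → 2
r = 45: none → 0
Cross-inversions: 4 + 3 + 2 + 2 + 0 = 11

Split inversions: 11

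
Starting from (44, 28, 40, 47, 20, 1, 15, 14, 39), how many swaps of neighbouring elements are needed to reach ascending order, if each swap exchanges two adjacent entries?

25 adjacent swaps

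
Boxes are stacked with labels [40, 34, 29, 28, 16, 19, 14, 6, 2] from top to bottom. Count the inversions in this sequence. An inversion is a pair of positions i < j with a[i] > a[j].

Count, for each position, how many later elements it exceeds:
40 → 34, 29, 28, 16, 19, 14, 6, 2 → 8
34 → 29, 28, 16, 19, 14, 6, 2 → 7
29 → 28, 16, 19, 14, 6, 2 → 6
28 → 16, 19, 14, 6, 2 → 5
16 → 14, 6, 2 → 3
19 → 14, 6, 2 → 3
14 → 6, 2 → 2
6 → 2 → 1
2 → none → 0
Sum: 8 + 7 + 6 + 5 + 3 + 3 + 2 + 1 + 0 = 35

35 inversions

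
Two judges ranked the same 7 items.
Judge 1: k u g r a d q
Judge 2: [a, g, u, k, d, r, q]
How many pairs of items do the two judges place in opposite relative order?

Assign each item its position (1..7) in the first ordering, then rewrite the second ordering as that position sequence:
positions: k→1, u→2, g→3, r→4, a→5, d→6, q→7
second ordering as positions: [5, 3, 2, 1, 6, 4, 7]
Discordant pairs = inversions in this position sequence.
5: 3, 2, 1, 4 → 4
3: 2, 1 → 2
2: 1 → 1
1: 0
6: 4 → 1
4: 0
7: 0
Total: 4 + 2 + 1 + 0 + 1 + 0 + 0 = 8

8 discordant pairs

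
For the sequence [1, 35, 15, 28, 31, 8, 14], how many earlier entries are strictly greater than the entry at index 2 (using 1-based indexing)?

The element at index 2 is 35.
Elements before it: 1
None of them are larger than 35.

0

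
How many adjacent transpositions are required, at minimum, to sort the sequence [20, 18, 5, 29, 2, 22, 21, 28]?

There are 11 swaps.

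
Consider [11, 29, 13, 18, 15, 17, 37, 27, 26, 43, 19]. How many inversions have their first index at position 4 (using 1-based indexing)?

2 such elements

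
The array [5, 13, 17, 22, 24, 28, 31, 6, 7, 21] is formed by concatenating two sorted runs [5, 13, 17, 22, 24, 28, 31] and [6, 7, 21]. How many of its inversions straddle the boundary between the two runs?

16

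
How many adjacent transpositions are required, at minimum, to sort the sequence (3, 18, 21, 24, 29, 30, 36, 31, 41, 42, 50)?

Swaps: 1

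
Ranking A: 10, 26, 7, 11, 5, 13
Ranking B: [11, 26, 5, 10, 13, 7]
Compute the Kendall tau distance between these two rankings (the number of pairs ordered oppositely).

Assign each item its position (1..6) in the first ordering, then rewrite the second ordering as that position sequence:
positions: 10→1, 26→2, 7→3, 11→4, 5→5, 13→6
second ordering as positions: [4, 2, 5, 1, 6, 3]
Discordant pairs = inversions in this position sequence.
4: 2, 1, 3 → 3
2: 1 → 1
5: 1, 3 → 2
1: 0
6: 3 → 1
3: 0
Total: 3 + 1 + 2 + 0 + 1 + 0 = 7

Discordant pairs: 7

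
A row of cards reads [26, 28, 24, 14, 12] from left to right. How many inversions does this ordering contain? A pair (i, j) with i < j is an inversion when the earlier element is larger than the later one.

Sweep left to right; for each value list the smaller values that follow it:
26: 3
28: 3
24: 2
14: 1
12: 0
Sum: 3 + 3 + 2 + 1 + 0 = 9

9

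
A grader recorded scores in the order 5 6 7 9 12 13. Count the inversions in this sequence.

There are 0 inversions.

Listing every pair i<j with a[i]>a[j] (using 0-based positions):
(none)
That's 0 pairs.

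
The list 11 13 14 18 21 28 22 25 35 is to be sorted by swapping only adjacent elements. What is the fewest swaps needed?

2

The minimum number of adjacent swaps to sort an array equals its inversion count, since every such swap removes exactly one inversion.
Count inversions — for each element, later elements that are smaller:
11: none → 0
13: none → 0
14: none → 0
18: none → 0
21: none → 0
28: 22, 25 → 2
22: none → 0
25: none → 0
35: none → 0
Total inversions: 0 + 0 + 0 + 0 + 0 + 2 + 0 + 0 + 0 = 2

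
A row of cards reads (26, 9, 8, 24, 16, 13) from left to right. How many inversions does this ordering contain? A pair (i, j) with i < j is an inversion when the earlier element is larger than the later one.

Out-of-order index pairs (0-indexed):
(0,1): 26 > 9
(0,2): 26 > 8
(0,3): 26 > 24
(0,4): 26 > 16
(0,5): 26 > 13
(1,2): 9 > 8
(3,4): 24 > 16
(3,5): 24 > 13
(4,5): 16 > 13
That's 9 pairs.

9 out-of-order pairs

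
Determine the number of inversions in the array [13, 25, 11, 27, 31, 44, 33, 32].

5

Count, for each position, how many later elements it exceeds:
13: 1
25: 1
11: 0
27: 0
31: 0
44: 2
33: 1
32: 0
Sum: 1 + 1 + 0 + 0 + 0 + 2 + 1 + 0 = 5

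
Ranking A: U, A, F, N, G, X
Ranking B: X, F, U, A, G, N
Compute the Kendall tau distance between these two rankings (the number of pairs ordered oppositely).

Assign each item its position (1..6) in the first ordering, then rewrite the second ordering as that position sequence:
positions: U→1, A→2, F→3, N→4, G→5, X→6
second ordering as positions: [6, 3, 1, 2, 5, 4]
Discordant pairs = inversions in this position sequence.
6: 3, 1, 2, 5, 4 → 5
3: 1, 2 → 2
1: 0
2: 0
5: 4 → 1
4: 0
Total: 5 + 2 + 0 + 0 + 1 + 0 = 8

Discordant pairs: 8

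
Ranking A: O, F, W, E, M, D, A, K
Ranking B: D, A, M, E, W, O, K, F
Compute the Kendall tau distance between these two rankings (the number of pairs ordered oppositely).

20

Assign each item its position (1..8) in the first ordering, then rewrite the second ordering as that position sequence:
positions: O→1, F→2, W→3, E→4, M→5, D→6, A→7, K→8
second ordering as positions: [6, 7, 5, 4, 3, 1, 8, 2]
Discordant pairs = inversions in this position sequence.
6: 5, 4, 3, 1, 2 → 5
7: 5, 4, 3, 1, 2 → 5
5: 4, 3, 1, 2 → 4
4: 3, 1, 2 → 3
3: 1, 2 → 2
1: 0
8: 2 → 1
2: 0
Total: 5 + 5 + 4 + 3 + 2 + 0 + 1 + 0 = 20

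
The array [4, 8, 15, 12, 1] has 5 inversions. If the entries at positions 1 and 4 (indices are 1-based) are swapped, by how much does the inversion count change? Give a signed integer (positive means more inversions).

Positions 1 and 4 hold 4 and 12; after swapping, the array is [12, 8, 15, 4, 1].
Sweep left to right; for each value list the smaller values that follow it:
12 → 8, 4, 1 → 3
8 → 4, 1 → 2
15 → 4, 1 → 2
4 → 1 → 1
1 → none → 0
Sum: 3 + 2 + 2 + 1 + 0 = 8
Change: 8 − 5 = +3

+3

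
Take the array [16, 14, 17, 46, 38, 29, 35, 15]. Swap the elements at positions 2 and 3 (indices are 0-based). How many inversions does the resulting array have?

Positions 2 and 3 hold 17 and 46; after swapping, the array is [16, 14, 46, 17, 38, 29, 35, 15].
Sweep left to right; for each value list the smaller values that follow it:
16: 2
14: 0
46: 5
17: 1
38: 3
29: 1
35: 1
15: 0
Sum: 2 + 0 + 5 + 1 + 3 + 1 + 1 + 0 = 13

There are 13 inversions.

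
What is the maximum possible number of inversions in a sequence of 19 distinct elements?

A reversed (strictly descending) arrangement makes every pair an inversion, giving C(19, 2) inversions.
C(19, 2) = 19·18/2 = 171

171 inversions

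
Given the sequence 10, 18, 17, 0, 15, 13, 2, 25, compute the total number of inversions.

14

Count, for each position, how many later elements it exceeds:
10: 2
18: 5
17: 4
0: 0
15: 2
13: 1
2: 0
25: 0
Sum: 2 + 5 + 4 + 0 + 2 + 1 + 0 + 0 = 14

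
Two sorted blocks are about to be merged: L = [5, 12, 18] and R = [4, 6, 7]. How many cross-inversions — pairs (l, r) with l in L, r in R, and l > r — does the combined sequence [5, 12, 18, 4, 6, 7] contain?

7

For each element r of the right run, count left-run elements greater than r:
r = 4: 5, 12, 18 → 3
r = 6: 12, 18 → 2
r = 7: 12, 18 → 2
Cross-inversions: 3 + 2 + 2 = 7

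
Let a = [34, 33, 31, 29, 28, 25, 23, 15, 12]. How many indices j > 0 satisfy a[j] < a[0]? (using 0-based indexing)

8

The element at index 0 is 34.
Elements after it: 33, 31, 29, 28, 25, 23, 15, 12
Those smaller than 34: 33, 31, 29, 28, 25, 23, 15, 12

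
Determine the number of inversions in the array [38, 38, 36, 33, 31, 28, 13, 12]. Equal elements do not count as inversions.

27

Count, for each position, how many later elements it exceeds:
38: 6
38: 6
36: 5
33: 4
31: 3
28: 2
13: 1
12: 0
Sum: 6 + 6 + 5 + 4 + 3 + 2 + 1 + 0 = 27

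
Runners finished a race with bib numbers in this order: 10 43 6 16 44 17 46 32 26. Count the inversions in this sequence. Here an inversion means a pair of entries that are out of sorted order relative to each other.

12

Sweep left to right; for each value list the smaller values that follow it:
10 → 6 → 1
43 → 6, 16, 17, 32, 26 → 5
6 → none → 0
16 → none → 0
44 → 17, 32, 26 → 3
17 → none → 0
46 → 32, 26 → 2
32 → 26 → 1
26 → none → 0
Sum: 1 + 5 + 0 + 0 + 3 + 0 + 2 + 1 + 0 = 12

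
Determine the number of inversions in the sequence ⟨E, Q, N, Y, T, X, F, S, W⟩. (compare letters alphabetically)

13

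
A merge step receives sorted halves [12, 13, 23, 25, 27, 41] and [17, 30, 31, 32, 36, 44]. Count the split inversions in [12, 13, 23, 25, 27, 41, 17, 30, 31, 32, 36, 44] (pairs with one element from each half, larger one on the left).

Split inversions: 8

For each element r of the right run, count left-run elements greater than r:
r = 17: 23, 25, 27, 41 → 4
r = 30: 41 → 1
r = 31: 41 → 1
r = 32: 41 → 1
r = 36: 41 → 1
r = 44: none → 0
Cross-inversions: 4 + 1 + 1 + 1 + 1 + 0 = 8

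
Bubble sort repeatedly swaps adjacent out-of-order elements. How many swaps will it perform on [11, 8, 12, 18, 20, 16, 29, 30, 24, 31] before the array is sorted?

5

Minimum adjacent swaps = number of inversions (each swap of adjacent out-of-order elements removes one inversion and no swap can remove more).
Count inversions — for each element, later elements that are smaller:
11: 8 → 1
8: none → 0
12: none → 0
18: 16 → 1
20: 16 → 1
16: none → 0
29: 24 → 1
30: 24 → 1
24: none → 0
31: none → 0
Total inversions: 1 + 0 + 0 + 1 + 1 + 0 + 1 + 1 + 0 + 0 = 5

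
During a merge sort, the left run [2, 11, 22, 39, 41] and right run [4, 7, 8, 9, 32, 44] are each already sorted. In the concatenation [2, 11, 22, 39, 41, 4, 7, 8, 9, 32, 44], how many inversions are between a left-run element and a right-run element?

For each element r of the right run, count left-run elements greater than r:
r = 4: 11, 22, 39, 41 → 4
r = 7: 11, 22, 39, 41 → 4
r = 8: 11, 22, 39, 41 → 4
r = 9: 11, 22, 39, 41 → 4
r = 32: 39, 41 → 2
r = 44: none → 0
Cross-inversions: 4 + 4 + 4 + 4 + 2 + 0 = 18

18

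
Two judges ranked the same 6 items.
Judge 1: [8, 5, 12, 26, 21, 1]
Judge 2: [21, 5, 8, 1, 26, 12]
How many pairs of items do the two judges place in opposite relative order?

There are 8 discordant pairs.

Assign each item its position (1..6) in the first ordering, then rewrite the second ordering as that position sequence:
positions: 8→1, 5→2, 12→3, 26→4, 21→5, 1→6
second ordering as positions: [5, 2, 1, 6, 4, 3]
Discordant pairs = inversions in this position sequence.
5: 2, 1, 4, 3 → 4
2: 1 → 1
1: 0
6: 4, 3 → 2
4: 3 → 1
3: 0
Total: 4 + 1 + 0 + 2 + 1 + 0 = 8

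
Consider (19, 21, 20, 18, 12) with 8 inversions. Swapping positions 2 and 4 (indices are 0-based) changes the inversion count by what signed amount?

-3

Positions 2 and 4 hold 20 and 12; after swapping, the array is [19, 21, 12, 18, 20].
Sweep left to right; for each value list the smaller values that follow it:
19: 2
21: 3
12: 0
18: 0
20: 0
Sum: 2 + 3 + 0 + 0 + 0 = 5
Change: 5 − 8 = -3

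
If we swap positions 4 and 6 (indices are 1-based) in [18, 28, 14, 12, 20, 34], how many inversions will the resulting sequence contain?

9 inversions

Positions 4 and 6 hold 12 and 34; after swapping, the array is [18, 28, 14, 34, 20, 12].
Sweep left to right; for each value list the smaller values that follow it:
18: 2
28: 3
14: 1
34: 2
20: 1
12: 0
Sum: 2 + 3 + 1 + 2 + 1 + 0 = 9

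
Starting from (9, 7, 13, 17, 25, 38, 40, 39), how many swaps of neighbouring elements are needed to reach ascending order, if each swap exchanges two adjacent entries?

The minimum number of adjacent swaps to sort an array equals its inversion count, since every such swap removes exactly one inversion.
Count inversions — for each element, later elements that are smaller:
9: 7 → 1
7: none → 0
13: none → 0
17: none → 0
25: none → 0
38: none → 0
40: 39 → 1
39: none → 0
Total inversions: 1 + 0 + 0 + 0 + 0 + 0 + 1 + 0 = 2

2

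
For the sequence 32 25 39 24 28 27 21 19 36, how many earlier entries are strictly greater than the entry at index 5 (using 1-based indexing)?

2

The element at index 5 is 28.
Elements before it: 32, 25, 39, 24
Those larger than 28: 32, 39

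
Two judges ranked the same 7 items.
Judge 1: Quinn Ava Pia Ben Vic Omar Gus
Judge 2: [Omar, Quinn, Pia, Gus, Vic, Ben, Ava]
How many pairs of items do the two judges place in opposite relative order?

Assign each item its position (1..7) in the first ordering, then rewrite the second ordering as that position sequence:
positions: Quinn→1, Ava→2, Pia→3, Ben→4, Vic→5, Omar→6, Gus→7
second ordering as positions: [6, 1, 3, 7, 5, 4, 2]
Discordant pairs = inversions in this position sequence.
6: 1, 3, 5, 4, 2 → 5
1: 0
3: 2 → 1
7: 5, 4, 2 → 3
5: 4, 2 → 2
4: 2 → 1
2: 0
Total: 5 + 0 + 1 + 3 + 2 + 1 + 0 = 12

12 discordant pairs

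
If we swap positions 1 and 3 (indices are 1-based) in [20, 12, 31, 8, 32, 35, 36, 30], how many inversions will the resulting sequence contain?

Positions 1 and 3 hold 20 and 31; after swapping, the array is [31, 12, 20, 8, 32, 35, 36, 30].
Count, for each position, how many later elements it exceeds:
31 → 12, 20, 8, 30 → 4
12 → 8 → 1
20 → 8 → 1
8 → none → 0
32 → 30 → 1
35 → 30 → 1
36 → 30 → 1
30 → none → 0
Sum: 4 + 1 + 1 + 0 + 1 + 1 + 1 + 0 = 9

9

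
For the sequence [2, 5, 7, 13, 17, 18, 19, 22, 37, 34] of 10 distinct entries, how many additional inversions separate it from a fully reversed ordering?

44

Maximum inversions for 10 distinct elements is C(10, 2) = 10·9/2 = 45.
Current inversions — for each element, count later smaller elements:
2: 0
5: 0
7: 0
13: 0
17: 0
18: 0
19: 0
22: 0
37: 1
34: 0
Current total: 0 + 0 + 0 + 0 + 0 + 0 + 0 + 0 + 1 + 0 = 1
Shortfall: 45 − 1 = 44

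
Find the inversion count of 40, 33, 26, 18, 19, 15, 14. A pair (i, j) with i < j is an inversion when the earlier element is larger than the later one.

Sweep left to right; for each value list the smaller values that follow it:
40 → 33, 26, 18, 19, 15, 14 → 6
33 → 26, 18, 19, 15, 14 → 5
26 → 18, 19, 15, 14 → 4
18 → 15, 14 → 2
19 → 15, 14 → 2
15 → 14 → 1
14 → none → 0
Sum: 6 + 5 + 4 + 2 + 2 + 1 + 0 = 20

20 inversions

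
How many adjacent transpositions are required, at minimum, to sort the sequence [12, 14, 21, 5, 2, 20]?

Each adjacent swap fixes exactly one inversion, so the minimum swap count equals the number of inversions.
Count inversions — for each element, later elements that are smaller:
12: 5, 2 → 2
14: 5, 2 → 2
21: 5, 2, 20 → 3
5: 2 → 1
2: none → 0
20: none → 0
Total inversions: 2 + 2 + 3 + 1 + 0 + 0 = 8

There are 8 swaps.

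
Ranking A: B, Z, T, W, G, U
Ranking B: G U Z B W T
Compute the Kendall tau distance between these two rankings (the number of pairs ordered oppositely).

Assign each item its position (1..6) in the first ordering, then rewrite the second ordering as that position sequence:
positions: B→1, Z→2, T→3, W→4, G→5, U→6
second ordering as positions: [5, 6, 2, 1, 4, 3]
Discordant pairs = inversions in this position sequence.
5: 2, 1, 4, 3 → 4
6: 2, 1, 4, 3 → 4
2: 1 → 1
1: 0
4: 3 → 1
3: 0
Total: 4 + 4 + 1 + 0 + 1 + 0 = 10

10 discordant pairs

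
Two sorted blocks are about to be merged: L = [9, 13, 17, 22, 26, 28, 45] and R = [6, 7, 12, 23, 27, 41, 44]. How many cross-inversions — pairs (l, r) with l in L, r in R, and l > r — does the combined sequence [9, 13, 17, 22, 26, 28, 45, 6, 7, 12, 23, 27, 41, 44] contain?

27 split inversions

Count, for every r in R, how many entries of L exceed r:
r = 6: 9, 13, 17, 22, 26, 28, 45 → 7
r = 7: 9, 13, 17, 22, 26, 28, 45 → 7
r = 12: 13, 17, 22, 26, 28, 45 → 6
r = 23: 26, 28, 45 → 3
r = 27: 28, 45 → 2
r = 41: 45 → 1
r = 44: 45 → 1
Cross-inversions: 7 + 7 + 6 + 3 + 2 + 1 + 1 = 27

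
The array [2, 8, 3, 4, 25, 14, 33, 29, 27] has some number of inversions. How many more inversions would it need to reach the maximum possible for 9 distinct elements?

Maximum inversions for 9 distinct elements is C(9, 2) = 9·8/2 = 36.
Current inversions — for each element, count later smaller elements:
2: 0
8: 2
3: 0
4: 0
25: 1
14: 0
33: 2
29: 1
27: 0
Current total: 0 + 2 + 0 + 0 + 1 + 0 + 2 + 1 + 0 = 6
Shortfall: 36 − 6 = 30

30 inversions short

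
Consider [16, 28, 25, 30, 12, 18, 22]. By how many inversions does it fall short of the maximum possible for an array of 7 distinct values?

10

Maximum inversions for 7 distinct elements is C(7, 2) = 7·6/2 = 21.
Current inversions — for each element, count later smaller elements:
16: 1
28: 4
25: 3
30: 3
12: 0
18: 0
22: 0
Current total: 1 + 4 + 3 + 3 + 0 + 0 + 0 = 11
Shortfall: 21 − 11 = 10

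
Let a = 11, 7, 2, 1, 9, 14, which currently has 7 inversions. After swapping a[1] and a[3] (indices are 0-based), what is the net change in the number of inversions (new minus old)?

Positions 1 and 3 hold 7 and 1; after swapping, the array is [11, 1, 2, 7, 9, 14].
Sweep left to right; for each value list the smaller values that follow it:
11 → 1, 2, 7, 9 → 4
1 → none → 0
2 → none → 0
7 → none → 0
9 → none → 0
14 → none → 0
Sum: 4 + 0 + 0 + 0 + 0 + 0 = 4
Change: 4 − 7 = -3

-3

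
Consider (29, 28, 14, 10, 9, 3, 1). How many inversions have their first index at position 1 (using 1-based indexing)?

The element at index 1 is 29.
Elements after it: 28, 14, 10, 9, 3, 1
Those smaller than 29: 28, 14, 10, 9, 3, 1

6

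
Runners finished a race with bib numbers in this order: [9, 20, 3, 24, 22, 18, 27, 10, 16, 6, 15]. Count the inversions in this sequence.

There are 30 out-of-order pairs.

Count, for each position, how many later elements it exceeds:
9: 2
20: 6
3: 0
24: 6
22: 5
18: 4
27: 4
10: 1
16: 2
6: 0
15: 0
Sum: 2 + 6 + 0 + 6 + 5 + 4 + 4 + 1 + 2 + 0 + 0 = 30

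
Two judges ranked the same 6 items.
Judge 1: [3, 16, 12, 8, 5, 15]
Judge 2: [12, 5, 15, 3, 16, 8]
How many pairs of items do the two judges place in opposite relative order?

Assign each item its position (1..6) in the first ordering, then rewrite the second ordering as that position sequence:
positions: 3→1, 16→2, 12→3, 8→4, 5→5, 15→6
second ordering as positions: [3, 5, 6, 1, 2, 4]
Discordant pairs = inversions in this position sequence.
3: 1, 2 → 2
5: 1, 2, 4 → 3
6: 1, 2, 4 → 3
1: 0
2: 0
4: 0
Total: 2 + 3 + 3 + 0 + 0 + 0 = 8

8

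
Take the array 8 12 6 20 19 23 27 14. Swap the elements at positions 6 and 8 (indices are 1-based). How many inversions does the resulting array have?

There are 6 inversions.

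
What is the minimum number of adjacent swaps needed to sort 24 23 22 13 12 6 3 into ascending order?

Swaps: 21

Minimum adjacent swaps = number of inversions (each swap of adjacent out-of-order elements removes one inversion and no swap can remove more).
Count inversions — for each element, later elements that are smaller:
24: 23, 22, 13, 12, 6, 3 → 6
23: 22, 13, 12, 6, 3 → 5
22: 13, 12, 6, 3 → 4
13: 12, 6, 3 → 3
12: 6, 3 → 2
6: 3 → 1
3: none → 0
Total inversions: 6 + 5 + 4 + 3 + 2 + 1 + 0 = 21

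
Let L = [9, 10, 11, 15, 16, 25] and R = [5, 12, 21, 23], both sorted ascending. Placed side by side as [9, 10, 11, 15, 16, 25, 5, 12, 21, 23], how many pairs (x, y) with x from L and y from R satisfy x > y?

11

Take each right-half value and tally the left-half values above it:
r = 5: 9, 10, 11, 15, 16, 25 → 6
r = 12: 15, 16, 25 → 3
r = 21: 25 → 1
r = 23: 25 → 1
Cross-inversions: 6 + 3 + 1 + 1 = 11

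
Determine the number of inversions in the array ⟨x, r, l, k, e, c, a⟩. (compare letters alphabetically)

Sweep left to right; for each value list the smaller values that follow it:
x → r, l, k, e, c, a → 6
r → l, k, e, c, a → 5
l → k, e, c, a → 4
k → e, c, a → 3
e → c, a → 2
c → a → 1
a → none → 0
Sum: 6 + 5 + 4 + 3 + 2 + 1 + 0 = 21

21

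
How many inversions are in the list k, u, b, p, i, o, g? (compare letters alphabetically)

Inversions: 13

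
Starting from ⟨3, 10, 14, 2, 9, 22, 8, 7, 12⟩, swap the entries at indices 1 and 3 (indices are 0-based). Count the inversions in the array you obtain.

15 inversions

Positions 1 and 3 hold 10 and 2; after swapping, the array is [3, 2, 14, 10, 9, 22, 8, 7, 12].
For each element, count later entries that are smaller:
3 → 2 → 1
2 → none → 0
14 → 10, 9, 8, 7, 12 → 5
10 → 9, 8, 7 → 3
9 → 8, 7 → 2
22 → 8, 7, 12 → 3
8 → 7 → 1
7 → none → 0
12 → none → 0
Sum: 1 + 0 + 5 + 3 + 2 + 3 + 1 + 0 + 0 = 15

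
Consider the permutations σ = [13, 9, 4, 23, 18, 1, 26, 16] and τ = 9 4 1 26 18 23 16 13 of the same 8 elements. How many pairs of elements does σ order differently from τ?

There are 12 discordant pairs.

Assign each item its position (1..8) in the first ordering, then rewrite the second ordering as that position sequence:
positions: 13→1, 9→2, 4→3, 23→4, 18→5, 1→6, 26→7, 16→8
second ordering as positions: [2, 3, 6, 7, 5, 4, 8, 1]
Discordant pairs = inversions in this position sequence.
2: 1 → 1
3: 1 → 1
6: 5, 4, 1 → 3
7: 5, 4, 1 → 3
5: 4, 1 → 2
4: 1 → 1
8: 1 → 1
1: 0
Total: 1 + 1 + 3 + 3 + 2 + 1 + 1 + 0 = 12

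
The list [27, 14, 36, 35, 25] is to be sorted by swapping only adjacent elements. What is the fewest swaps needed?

Each adjacent swap fixes exactly one inversion, so the minimum swap count equals the number of inversions.
Count inversions — for each element, later elements that are smaller:
27: 14, 25 → 2
14: none → 0
36: 35, 25 → 2
35: 25 → 1
25: none → 0
Total inversions: 2 + 0 + 2 + 1 + 0 = 5

There are 5 swaps.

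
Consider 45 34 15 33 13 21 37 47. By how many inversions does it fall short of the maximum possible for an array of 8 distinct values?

Maximum inversions for 8 distinct elements is C(8, 2) = 8·7/2 = 28.
Current inversions — for each element, count later smaller elements:
45: 6
34: 4
15: 1
33: 2
13: 0
21: 0
37: 0
47: 0
Current total: 6 + 4 + 1 + 2 + 0 + 0 + 0 + 0 = 13
Shortfall: 28 − 13 = 15

15 inversions short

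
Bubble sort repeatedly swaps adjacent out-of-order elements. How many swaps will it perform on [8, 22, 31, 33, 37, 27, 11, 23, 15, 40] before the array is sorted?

18

Each adjacent swap fixes exactly one inversion, so the minimum swap count equals the number of inversions.
Count inversions — for each element, later elements that are smaller:
8: none → 0
22: 11, 15 → 2
31: 27, 11, 23, 15 → 4
33: 27, 11, 23, 15 → 4
37: 27, 11, 23, 15 → 4
27: 11, 23, 15 → 3
11: none → 0
23: 15 → 1
15: none → 0
40: none → 0
Total inversions: 0 + 2 + 4 + 4 + 4 + 3 + 0 + 1 + 0 + 0 = 18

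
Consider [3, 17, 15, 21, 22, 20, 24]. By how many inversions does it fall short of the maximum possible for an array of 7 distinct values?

18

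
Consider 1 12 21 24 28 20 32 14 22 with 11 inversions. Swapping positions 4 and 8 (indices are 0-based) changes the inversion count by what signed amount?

-1

Positions 4 and 8 hold 28 and 22; after swapping, the array is [1, 12, 21, 24, 22, 20, 32, 14, 28].
Sweep left to right; for each value list the smaller values that follow it:
1 → none → 0
12 → none → 0
21 → 20, 14 → 2
24 → 22, 20, 14 → 3
22 → 20, 14 → 2
20 → 14 → 1
32 → 14, 28 → 2
14 → none → 0
28 → none → 0
Sum: 0 + 0 + 2 + 3 + 2 + 1 + 2 + 0 + 0 = 10
Change: 10 − 11 = -1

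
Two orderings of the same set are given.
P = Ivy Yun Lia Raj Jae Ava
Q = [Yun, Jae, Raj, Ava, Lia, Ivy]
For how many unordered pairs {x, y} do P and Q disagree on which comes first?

Assign each item its position (1..6) in the first ordering, then rewrite the second ordering as that position sequence:
positions: Ivy→1, Yun→2, Lia→3, Raj→4, Jae→5, Ava→6
second ordering as positions: [2, 5, 4, 6, 3, 1]
Discordant pairs = inversions in this position sequence.
2: 1 → 1
5: 4, 3, 1 → 3
4: 3, 1 → 2
6: 3, 1 → 2
3: 1 → 1
1: 0
Total: 1 + 3 + 2 + 2 + 1 + 0 = 9

9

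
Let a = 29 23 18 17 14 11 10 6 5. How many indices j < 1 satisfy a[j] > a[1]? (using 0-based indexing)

1

The element at index 1 is 23.
Elements before it: 29
Those larger than 23: 29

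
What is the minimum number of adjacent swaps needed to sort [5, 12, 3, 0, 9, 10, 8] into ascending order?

10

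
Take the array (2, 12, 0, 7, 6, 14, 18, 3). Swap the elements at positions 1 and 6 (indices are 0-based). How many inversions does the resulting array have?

Positions 1 and 6 hold 12 and 18; after swapping, the array is [2, 18, 0, 7, 6, 14, 12, 3].
Count, for each position, how many later elements it exceeds:
2: 1
18: 6
0: 0
7: 2
6: 1
14: 2
12: 1
3: 0
Sum: 1 + 6 + 0 + 2 + 1 + 2 + 1 + 0 = 13

13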